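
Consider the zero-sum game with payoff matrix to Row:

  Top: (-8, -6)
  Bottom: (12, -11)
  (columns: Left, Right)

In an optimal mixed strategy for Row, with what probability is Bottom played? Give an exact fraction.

2/25

Row minima: Top → -8, Bottom → -11; maximin = -8.
Column maxima: Left → 12, Right → -6; minimax = -6.
-8 ≠ -6, so there is no saddle point; optimal play is mixed.
Let Row play Top with probability p. Expected payoff against Left: (-8)p + 12(1−p) = −20p + 12; against Right: (-6)p + (-11)(1−p) = 5p − 11.
Setting these equal: −20p + 12 = 5p − 11 ⇒ −25p = -23 ⇒ p = 23/25, and the value is (-20)·(23/25) + 12 = -32/5.
For Column: with q = P(Left), equating Top's and Bottom's payoffs gives −2q − 6 = 23q − 11 ⇒ q = 1/5.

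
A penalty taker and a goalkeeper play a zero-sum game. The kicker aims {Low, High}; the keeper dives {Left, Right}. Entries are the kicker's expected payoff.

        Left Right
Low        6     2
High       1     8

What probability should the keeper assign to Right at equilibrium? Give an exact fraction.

Row minima: Low → 2, High → 1; maximin = 2.
Column maxima: Left → 6, Right → 8; minimax = 6.
2 ≠ 6, so there is no saddle point; optimal play is mixed.
Let the kicker play Low with probability p. Expected payoff against Left: 6p + 1(1−p) = 5p + 1; against Right: 2p + 8(1−p) = −6p + 8.
Setting these equal: 5p + 1 = −6p + 8 ⇒ 11p = 7 ⇒ p = 7/11, and the value is (5)·(7/11) + 1 = 46/11.
For the keeper: with q = P(Left), equating Low's and High's payoffs gives 4q + 2 = −7q + 8 ⇒ q = 6/11.

5/11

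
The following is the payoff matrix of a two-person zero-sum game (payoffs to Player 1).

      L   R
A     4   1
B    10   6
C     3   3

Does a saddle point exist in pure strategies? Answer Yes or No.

Row minima: A → 1, B → 6, C → 3; maximin = 6.
Column maxima: L → 10, R → 6; minimax = 6.
maximin = minimax = 6, so a saddle point exists.

Yes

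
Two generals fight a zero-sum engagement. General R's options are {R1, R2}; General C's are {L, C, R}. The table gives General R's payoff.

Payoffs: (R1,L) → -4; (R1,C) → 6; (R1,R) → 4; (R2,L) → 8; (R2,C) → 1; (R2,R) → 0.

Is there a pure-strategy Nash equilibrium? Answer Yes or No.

No

Row minima: R1 → -4, R2 → 0; maximin = 0.
Column maxima: L → 8, C → 6, R → 4; minimax = 4.
0 ≠ 4, so no pure-strategy equilibrium exists.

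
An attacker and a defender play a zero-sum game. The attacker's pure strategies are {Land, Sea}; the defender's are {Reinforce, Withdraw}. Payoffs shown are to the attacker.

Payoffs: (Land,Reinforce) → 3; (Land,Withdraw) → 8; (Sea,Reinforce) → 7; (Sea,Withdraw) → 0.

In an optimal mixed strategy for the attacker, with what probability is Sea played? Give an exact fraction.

Row minima: Land → 3, Sea → 0; maximin = 3.
Column maxima: Reinforce → 7, Withdraw → 8; minimax = 7.
3 ≠ 7, so there is no saddle point; optimal play is mixed.
Let the attacker play Land with probability p. Expected payoff against Reinforce: 3p + 7(1−p) = −4p + 7; against Withdraw: 8p + 0(1−p) = 8p.
Setting these equal: −4p + 7 = 8p ⇒ −12p = -7 ⇒ p = 7/12, and the value is (-4)·(7/12) + 7 = 14/3.
For the defender: with q = P(Reinforce), equating Land's and Sea's payoffs gives −5q + 8 = 7q ⇒ q = 2/3.

5/12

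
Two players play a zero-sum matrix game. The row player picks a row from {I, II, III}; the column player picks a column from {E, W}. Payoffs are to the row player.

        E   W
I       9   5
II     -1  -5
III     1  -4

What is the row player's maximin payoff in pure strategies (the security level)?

Row minima: I → 5, II → -5, III → -4.
The best of these is 5.

5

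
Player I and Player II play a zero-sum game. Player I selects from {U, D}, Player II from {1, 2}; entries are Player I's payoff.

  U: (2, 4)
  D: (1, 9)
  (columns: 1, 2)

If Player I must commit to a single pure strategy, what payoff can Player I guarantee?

2

Row minima: U → 2, D → 1.
The best of these is 2.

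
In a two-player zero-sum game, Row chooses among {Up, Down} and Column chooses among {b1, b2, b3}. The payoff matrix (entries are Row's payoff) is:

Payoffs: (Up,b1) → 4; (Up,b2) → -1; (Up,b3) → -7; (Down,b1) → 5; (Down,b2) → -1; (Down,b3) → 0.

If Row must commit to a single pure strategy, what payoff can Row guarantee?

Row minima: Up → -7, Down → -1.
The best of these is -1.

-1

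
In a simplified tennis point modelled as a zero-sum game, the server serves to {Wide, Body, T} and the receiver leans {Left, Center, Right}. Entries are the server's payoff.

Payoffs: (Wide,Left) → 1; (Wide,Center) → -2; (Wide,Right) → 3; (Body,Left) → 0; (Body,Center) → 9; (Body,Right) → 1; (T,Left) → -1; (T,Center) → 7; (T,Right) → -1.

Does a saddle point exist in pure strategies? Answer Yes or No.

Row minima: Wide → -2, Body → 0, T → -1; maximin = 0.
Column maxima: Left → 1, Center → 9, Right → 3; minimax = 1.
0 ≠ 1, so no pure-strategy equilibrium exists.

No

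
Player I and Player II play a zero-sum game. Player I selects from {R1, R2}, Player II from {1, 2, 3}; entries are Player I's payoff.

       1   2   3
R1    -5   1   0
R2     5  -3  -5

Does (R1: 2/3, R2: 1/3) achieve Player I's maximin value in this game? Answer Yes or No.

Yes

Against 1 this mix gives (2/3)·(-5) + (1/3)·5 = -5/3.
Against 2 this mix gives (2/3)·1 + (1/3)·(-3) = -1/3.
Against 3 this mix gives (2/3)·0 + (1/3)·(-5) = -5/3.
All of Player II's active replies (1, 3) yield -5/3, and no column does worse for Player I. The mix makes Player II indifferent and guarantees -5/3, so it is optimal.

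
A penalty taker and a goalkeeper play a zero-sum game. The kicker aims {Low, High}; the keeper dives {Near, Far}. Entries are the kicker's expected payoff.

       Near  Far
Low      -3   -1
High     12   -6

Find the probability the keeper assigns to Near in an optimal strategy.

Row minima: Low → -3, High → -6; maximin = -3.
Column maxima: Near → 12, Far → -1; minimax = -1.
-3 ≠ -1, so there is no saddle point; optimal play is mixed.
Let the kicker play Low with probability p. Expected payoff against Near: (-3)p + 12(1−p) = −15p + 12; against Far: (-1)p + (-6)(1−p) = 5p − 6.
Setting these equal: −15p + 12 = 5p − 6 ⇒ −20p = -18 ⇒ p = 9/10, and the value is (-15)·(9/10) + 12 = -3/2.
For the keeper: with q = P(Near), equating Low's and High's payoffs gives −2q − 1 = 18q − 6 ⇒ q = 1/4.

1/4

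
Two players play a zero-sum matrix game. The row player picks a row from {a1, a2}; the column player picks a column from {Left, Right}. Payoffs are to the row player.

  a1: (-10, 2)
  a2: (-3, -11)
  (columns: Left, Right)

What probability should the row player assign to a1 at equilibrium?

2/5

Row minima: a1 → -10, a2 → -11; maximin = -10.
Column maxima: Left → -3, Right → 2; minimax = -3.
-10 ≠ -3, so there is no saddle point; optimal play is mixed.
Let the row player play a1 with probability p. Expected payoff against Left: (-10)p + (-3)(1−p) = −7p − 3; against Right: 2p + (-11)(1−p) = 13p − 11.
Setting these equal: −7p − 3 = 13p − 11 ⇒ −20p = -8 ⇒ p = 2/5, and the value is (-7)·(2/5) − 3 = -29/5.
For the column player: with q = P(Left), equating a1's and a2's payoffs gives −12q + 2 = 8q − 11 ⇒ q = 13/20.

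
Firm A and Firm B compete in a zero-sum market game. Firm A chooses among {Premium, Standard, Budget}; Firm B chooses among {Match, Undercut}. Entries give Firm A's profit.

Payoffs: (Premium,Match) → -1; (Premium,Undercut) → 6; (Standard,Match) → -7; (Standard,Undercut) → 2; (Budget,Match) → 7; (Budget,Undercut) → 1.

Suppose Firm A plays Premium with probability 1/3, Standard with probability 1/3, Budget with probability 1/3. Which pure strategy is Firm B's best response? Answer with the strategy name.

Match

If Firm B plays Match, Firm A's expected payoff is (1/3)·(-1) + (1/3)·(-7) + (1/3)·7 = -1/3.
If Firm B plays Undercut, Firm A's expected payoff is (1/3)·6 + (1/3)·2 + (1/3)·1 = 3.
Firm B minimizes Firm A's payoff; the smallest is -1/3, so the best response is Match.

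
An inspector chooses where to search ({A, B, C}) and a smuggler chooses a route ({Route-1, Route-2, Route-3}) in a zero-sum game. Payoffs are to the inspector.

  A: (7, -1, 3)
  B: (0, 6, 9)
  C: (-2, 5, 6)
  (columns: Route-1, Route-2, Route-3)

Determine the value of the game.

3

Row minima: A → -1, B → 0, C → -2; maximin = 0.
Column maxima: Route-1 → 7, Route-2 → 6, Route-3 → 9; minimax = 6.
0 ≠ 6, so there is no saddle point; optimal play is mixed.
C is strictly dominated by B, so the inspector never plays it.
Route-3 is strictly dominated by Route-2 (it gives the inspector strictly more in every row), so the smuggler never plays it.
On the remaining 2×2 (A, B vs Route-1, Route-2):
Let the inspector play A with probability p. Expected payoff against Route-1: 7p + 0(1−p) = 7p; against Route-2: (-1)p + 6(1−p) = −7p + 6.
Setting these equal: 7p = −7p + 6 ⇒ 14p = 6 ⇒ p = 3/7, and the value is (7)·(3/7) = 3.
For the smuggler: with q = P(Route-1), equating A's and B's payoffs gives 8q − 1 = −6q + 6 ⇒ q = 1/2.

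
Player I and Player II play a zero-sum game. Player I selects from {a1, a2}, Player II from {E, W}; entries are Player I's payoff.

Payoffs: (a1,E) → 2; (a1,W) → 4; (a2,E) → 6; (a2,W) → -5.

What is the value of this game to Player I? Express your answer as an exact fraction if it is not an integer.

34/13

Row minima: a1 → 2, a2 → -5; maximin = 2.
Column maxima: E → 6, W → 4; minimax = 4.
2 ≠ 4, so there is no saddle point; optimal play is mixed.
Let Player I play a1 with probability p. Expected payoff against E: 2p + 6(1−p) = −4p + 6; against W: 4p + (-5)(1−p) = 9p − 5.
Setting these equal: −4p + 6 = 9p − 5 ⇒ −13p = -11 ⇒ p = 11/13, and the value is (-4)·(11/13) + 6 = 34/13.
For Player II: with q = P(E), equating a1's and a2's payoffs gives −2q + 4 = 11q − 5 ⇒ q = 9/13.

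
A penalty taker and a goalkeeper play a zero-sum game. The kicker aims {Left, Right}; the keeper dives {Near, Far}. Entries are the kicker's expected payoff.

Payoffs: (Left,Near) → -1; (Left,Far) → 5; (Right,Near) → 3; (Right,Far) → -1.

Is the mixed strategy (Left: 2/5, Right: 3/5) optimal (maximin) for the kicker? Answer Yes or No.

Yes

Against Near this mix gives (2/5)·(-1) + (3/5)·3 = 7/5.
Against Far this mix gives (2/5)·5 + (3/5)·(-1) = 7/5.
All of the keeper's active replies (Near, Far) yield 7/5, and no column does worse for the kicker. The mix makes the keeper indifferent and guarantees 7/5, so it is optimal.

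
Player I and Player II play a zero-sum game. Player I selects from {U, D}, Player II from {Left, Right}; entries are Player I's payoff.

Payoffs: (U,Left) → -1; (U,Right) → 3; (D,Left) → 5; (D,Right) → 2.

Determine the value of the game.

Row minima: U → -1, D → 2; maximin = 2.
Column maxima: Left → 5, Right → 3; minimax = 3.
2 ≠ 3, so there is no saddle point; optimal play is mixed.
Let Player I play U with probability p. Expected payoff against Left: (-1)p + 5(1−p) = −6p + 5; against Right: 3p + 2(1−p) = p + 2.
Setting these equal: −6p + 5 = p + 2 ⇒ −7p = -3 ⇒ p = 3/7, and the value is (-6)·(3/7) + 5 = 17/7.
For Player II: with q = P(Left), equating U's and D's payoffs gives −4q + 3 = 3q + 2 ⇒ q = 1/7.

17/7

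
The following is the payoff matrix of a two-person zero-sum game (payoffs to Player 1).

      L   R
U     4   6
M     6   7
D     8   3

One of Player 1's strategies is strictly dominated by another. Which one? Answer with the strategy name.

M gives a strictly higher payoff than U against every column: 6 > 4, 7 > 6.
So U is strictly dominated and Player 1 never plays it.

U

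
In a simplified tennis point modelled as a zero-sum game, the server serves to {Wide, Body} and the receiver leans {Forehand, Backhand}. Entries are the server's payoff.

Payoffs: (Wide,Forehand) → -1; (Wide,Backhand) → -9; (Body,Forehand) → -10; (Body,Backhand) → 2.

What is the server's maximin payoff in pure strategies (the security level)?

-9

Row minima: Wide → -9, Body → -10.
The best of these is -9.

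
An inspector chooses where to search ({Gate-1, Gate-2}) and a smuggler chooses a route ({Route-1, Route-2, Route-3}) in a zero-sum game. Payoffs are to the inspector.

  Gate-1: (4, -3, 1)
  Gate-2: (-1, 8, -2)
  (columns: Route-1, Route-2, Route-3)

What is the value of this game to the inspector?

1/7

Row minima: Gate-1 → -3, Gate-2 → -2; maximin = -2.
Column maxima: Route-1 → 4, Route-2 → 8, Route-3 → 1; minimax = 1.
-2 ≠ 1, so there is no saddle point; optimal play is mixed.
Route-1 is strictly dominated by Route-3 (it gives the inspector strictly more in every row), so the smuggler never plays it.
On the remaining 2×2 (Gate-1, Gate-2 vs Route-2, Route-3):
Let the inspector play Gate-1 with probability p. Expected payoff against Route-2: (-3)p + 8(1−p) = −11p + 8; against Route-3: 1p + (-2)(1−p) = 3p − 2.
Setting these equal: −11p + 8 = 3p − 2 ⇒ −14p = -10 ⇒ p = 5/7, and the value is (-11)·(5/7) + 8 = 1/7.
For the smuggler: with q = P(Route-2), equating Gate-1's and Gate-2's payoffs gives −4q + 1 = 10q − 2 ⇒ q = 3/14.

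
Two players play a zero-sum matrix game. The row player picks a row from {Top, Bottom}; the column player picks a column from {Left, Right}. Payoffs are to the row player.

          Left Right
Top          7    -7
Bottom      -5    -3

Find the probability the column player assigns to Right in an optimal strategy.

Row minima: Top → -7, Bottom → -5; maximin = -5.
Column maxima: Left → 7, Right → -3; minimax = -3.
-5 ≠ -3, so there is no saddle point; optimal play is mixed.
Let the row player play Top with probability p. Expected payoff against Left: 7p + (-5)(1−p) = 12p − 5; against Right: (-7)p + (-3)(1−p) = −4p − 3.
Setting these equal: 12p − 5 = −4p − 3 ⇒ 16p = 2 ⇒ p = 1/8, and the value is (12)·(1/8) − 5 = -7/2.
For the column player: with q = P(Left), equating Top's and Bottom's payoffs gives 14q − 7 = −2q − 3 ⇒ q = 1/4.

3/4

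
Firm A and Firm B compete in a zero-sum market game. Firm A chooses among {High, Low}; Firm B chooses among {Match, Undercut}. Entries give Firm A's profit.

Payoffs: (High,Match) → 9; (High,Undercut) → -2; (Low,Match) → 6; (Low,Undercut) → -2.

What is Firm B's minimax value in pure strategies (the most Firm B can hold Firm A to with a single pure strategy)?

Column maxima: Match → 9, Undercut → -2.
The smallest of these is -2.

-2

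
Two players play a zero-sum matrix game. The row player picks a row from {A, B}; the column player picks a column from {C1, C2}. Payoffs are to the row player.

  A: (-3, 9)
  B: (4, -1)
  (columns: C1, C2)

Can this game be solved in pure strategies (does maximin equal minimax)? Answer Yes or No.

Row minima: A → -3, B → -1; maximin = -1.
Column maxima: C1 → 4, C2 → 9; minimax = 4.
-1 ≠ 4, so no pure-strategy equilibrium exists.

No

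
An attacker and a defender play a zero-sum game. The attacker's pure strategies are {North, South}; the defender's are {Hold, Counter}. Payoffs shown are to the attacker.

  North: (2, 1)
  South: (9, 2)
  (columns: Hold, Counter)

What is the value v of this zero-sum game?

Row minima: North → 1, South → 2; maximin = 2.
Column maxima: Hold → 9, Counter → 2; minimax = 2.
Since maximin = minimax = 2, there is a saddle point and the value is 2.

2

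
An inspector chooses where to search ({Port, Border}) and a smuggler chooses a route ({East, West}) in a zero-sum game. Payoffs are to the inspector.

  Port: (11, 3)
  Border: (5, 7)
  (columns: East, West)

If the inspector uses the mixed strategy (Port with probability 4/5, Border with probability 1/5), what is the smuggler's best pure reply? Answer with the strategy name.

West

If the smuggler plays East, the inspector's expected payoff is (4/5)·11 + (1/5)·5 = 49/5.
If the smuggler plays West, the inspector's expected payoff is (4/5)·3 + (1/5)·7 = 19/5.
The smuggler minimizes the inspector's payoff; the smallest is 19/5, so the best response is West.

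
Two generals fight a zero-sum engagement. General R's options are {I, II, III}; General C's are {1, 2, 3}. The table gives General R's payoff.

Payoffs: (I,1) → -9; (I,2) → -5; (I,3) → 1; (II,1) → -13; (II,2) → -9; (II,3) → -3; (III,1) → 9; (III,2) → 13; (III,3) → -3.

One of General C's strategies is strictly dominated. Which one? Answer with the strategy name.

2

1 holds General R's payoff strictly below 2 in every row: -9 < -5, -13 < -9, 9 < 13.
So 2 is strictly dominated for General C.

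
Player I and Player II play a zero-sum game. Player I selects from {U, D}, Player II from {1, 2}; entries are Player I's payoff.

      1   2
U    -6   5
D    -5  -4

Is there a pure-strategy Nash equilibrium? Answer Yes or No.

Yes

Row minima: U → -6, D → -5; maximin = -5.
Column maxima: 1 → -5, 2 → 5; minimax = -5.
maximin = minimax = -5, so a saddle point exists.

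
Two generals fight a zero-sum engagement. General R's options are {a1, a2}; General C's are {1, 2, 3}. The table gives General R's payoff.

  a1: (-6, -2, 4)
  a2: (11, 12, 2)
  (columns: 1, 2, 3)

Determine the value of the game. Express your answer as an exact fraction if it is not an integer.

Row minima: a1 → -6, a2 → 2; maximin = 2.
Column maxima: 1 → 11, 2 → 12, 3 → 4; minimax = 4.
2 ≠ 4, so there is no saddle point; optimal play is mixed.
2 is strictly dominated by 1 (it gives General R strictly more in every row), so General C never plays it.
On the remaining 2×2 (a1, a2 vs 1, 3):
Let General R play a1 with probability p. Expected payoff against 1: (-6)p + 11(1−p) = −17p + 11; against 3: 4p + 2(1−p) = 2p + 2.
Setting these equal: −17p + 11 = 2p + 2 ⇒ −19p = -9 ⇒ p = 9/19, and the value is (-17)·(9/19) + 11 = 56/19.
For General C: with q = P(1), equating a1's and a2's payoffs gives −10q + 4 = 9q + 2 ⇒ q = 2/19.

56/19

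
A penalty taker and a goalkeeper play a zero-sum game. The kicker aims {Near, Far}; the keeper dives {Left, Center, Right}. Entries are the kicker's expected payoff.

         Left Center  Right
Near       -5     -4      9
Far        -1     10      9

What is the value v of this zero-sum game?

Row minima: Near → -5, Far → -1; maximin = -1.
Column maxima: Left → -1, Center → 10, Right → 9; minimax = -1.
Since maximin = minimax = -1, there is a saddle point and the value is -1.

-1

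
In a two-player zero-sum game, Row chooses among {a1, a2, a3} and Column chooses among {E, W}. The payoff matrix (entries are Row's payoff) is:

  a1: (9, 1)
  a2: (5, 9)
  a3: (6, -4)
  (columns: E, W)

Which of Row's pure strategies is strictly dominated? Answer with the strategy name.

a1 gives a strictly higher payoff than a3 against every column: 9 > 6, 1 > -4.
So a3 is strictly dominated and Row never plays it.

a3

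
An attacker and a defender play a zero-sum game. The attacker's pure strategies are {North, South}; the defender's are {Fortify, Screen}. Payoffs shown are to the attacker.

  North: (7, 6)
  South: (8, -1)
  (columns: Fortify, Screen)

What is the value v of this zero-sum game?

6

Row minima: North → 6, South → -1; maximin = 6.
Column maxima: Fortify → 8, Screen → 6; minimax = 6.
Since maximin = minimax = 6, there is a saddle point and the value is 6.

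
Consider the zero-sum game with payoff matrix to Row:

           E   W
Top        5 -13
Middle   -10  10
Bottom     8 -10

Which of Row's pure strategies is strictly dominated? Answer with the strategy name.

Bottom gives a strictly higher payoff than Top against every column: 8 > 5, -10 > -13.
So Top is strictly dominated and Row never plays it.

Top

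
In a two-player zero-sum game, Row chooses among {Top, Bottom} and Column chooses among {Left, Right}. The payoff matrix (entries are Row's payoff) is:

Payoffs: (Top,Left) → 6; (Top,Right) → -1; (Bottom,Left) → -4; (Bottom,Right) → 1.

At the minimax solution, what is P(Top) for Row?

5/12

Row minima: Top → -1, Bottom → -4; maximin = -1.
Column maxima: Left → 6, Right → 1; minimax = 1.
-1 ≠ 1, so there is no saddle point; optimal play is mixed.
Let Row play Top with probability p. Expected payoff against Left: 6p + (-4)(1−p) = 10p − 4; against Right: (-1)p + 1(1−p) = −2p + 1.
Setting these equal: 10p − 4 = −2p + 1 ⇒ 12p = 5 ⇒ p = 5/12, and the value is (10)·(5/12) − 4 = 1/6.
For Column: with q = P(Left), equating Top's and Bottom's payoffs gives 7q − 1 = −5q + 1 ⇒ q = 1/6.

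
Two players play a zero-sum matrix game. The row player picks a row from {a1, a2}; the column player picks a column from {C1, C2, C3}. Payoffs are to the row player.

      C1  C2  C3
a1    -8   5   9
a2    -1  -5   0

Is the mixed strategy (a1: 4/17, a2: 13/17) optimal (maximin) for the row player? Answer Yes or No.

Against C1 this mix gives (4/17)·(-8) + (13/17)·(-1) = -45/17.
Against C2 this mix gives (4/17)·5 + (13/17)·(-5) = -45/17.
Against C3 this mix gives (4/17)·9 + (13/17)·0 = 36/17.
All of the column player's active replies (C1, C2) yield -45/17, and no column does worse for the row player. The mix makes the column player indifferent and guarantees -45/17, so it is optimal.

Yes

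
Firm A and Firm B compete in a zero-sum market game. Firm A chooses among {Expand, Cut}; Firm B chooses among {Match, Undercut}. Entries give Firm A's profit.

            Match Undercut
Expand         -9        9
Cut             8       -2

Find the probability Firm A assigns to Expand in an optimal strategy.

Row minima: Expand → -9, Cut → -2; maximin = -2.
Column maxima: Match → 8, Undercut → 9; minimax = 8.
-2 ≠ 8, so there is no saddle point; optimal play is mixed.
Let Firm A play Expand with probability p. Expected payoff against Match: (-9)p + 8(1−p) = −17p + 8; against Undercut: 9p + (-2)(1−p) = 11p − 2.
Setting these equal: −17p + 8 = 11p − 2 ⇒ −28p = -10 ⇒ p = 5/14, and the value is (-17)·(5/14) + 8 = 27/14.
For Firm B: with q = P(Match), equating Expand's and Cut's payoffs gives −18q + 9 = 10q − 2 ⇒ q = 11/28.

5/14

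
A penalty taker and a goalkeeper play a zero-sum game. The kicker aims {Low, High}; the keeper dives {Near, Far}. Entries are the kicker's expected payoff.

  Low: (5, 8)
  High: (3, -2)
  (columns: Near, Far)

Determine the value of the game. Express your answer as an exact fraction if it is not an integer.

Row minima: Low → 5, High → -2; maximin = 5.
Column maxima: Near → 5, Far → 8; minimax = 5.
Since maximin = minimax = 5, there is a saddle point and the value is 5.

5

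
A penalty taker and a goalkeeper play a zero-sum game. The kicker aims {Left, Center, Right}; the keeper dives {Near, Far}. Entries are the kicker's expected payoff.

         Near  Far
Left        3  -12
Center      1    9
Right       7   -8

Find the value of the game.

Row minima: Left → -12, Center → 1, Right → -8; maximin = 1.
Column maxima: Near → 7, Far → 9; minimax = 7.
1 ≠ 7, so there is no saddle point; optimal play is mixed.
Left is strictly dominated by Right, so the kicker never plays it.
On the remaining 2×2 (Center, Right vs Near, Far):
Let the kicker play Center with probability p. Expected payoff against Near: 1p + 7(1−p) = −6p + 7; against Far: 9p + (-8)(1−p) = 17p − 8.
Setting these equal: −6p + 7 = 17p − 8 ⇒ −23p = -15 ⇒ p = 15/23, and the value is (-6)·(15/23) + 7 = 71/23.
For the keeper: with q = P(Near), equating Center's and Right's payoffs gives −8q + 9 = 15q − 8 ⇒ q = 17/23.

71/23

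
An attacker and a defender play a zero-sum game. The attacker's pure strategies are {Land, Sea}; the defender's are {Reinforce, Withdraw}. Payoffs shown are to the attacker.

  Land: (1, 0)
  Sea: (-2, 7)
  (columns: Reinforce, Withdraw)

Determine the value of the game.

7/10

Row minima: Land → 0, Sea → -2; maximin = 0.
Column maxima: Reinforce → 1, Withdraw → 7; minimax = 1.
0 ≠ 1, so there is no saddle point; optimal play is mixed.
Let the attacker play Land with probability p. Expected payoff against Reinforce: 1p + (-2)(1−p) = 3p − 2; against Withdraw: 0p + 7(1−p) = −7p + 7.
Setting these equal: 3p − 2 = −7p + 7 ⇒ 10p = 9 ⇒ p = 9/10, and the value is (3)·(9/10) − 2 = 7/10.
For the defender: with q = P(Reinforce), equating Land's and Sea's payoffs gives q = −9q + 7 ⇒ q = 7/10.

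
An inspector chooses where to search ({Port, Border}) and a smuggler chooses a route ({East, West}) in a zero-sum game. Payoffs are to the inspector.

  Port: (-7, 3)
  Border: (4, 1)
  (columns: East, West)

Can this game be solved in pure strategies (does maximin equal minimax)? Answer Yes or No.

Row minima: Port → -7, Border → 1; maximin = 1.
Column maxima: East → 4, West → 3; minimax = 3.
1 ≠ 3, so no pure-strategy equilibrium exists.

No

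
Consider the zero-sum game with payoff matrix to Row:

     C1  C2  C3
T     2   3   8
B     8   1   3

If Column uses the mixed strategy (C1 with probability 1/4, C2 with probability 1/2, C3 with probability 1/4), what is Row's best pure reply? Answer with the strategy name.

Expected payoff of T: (1/4)·2 + (1/2)·3 + (1/4)·8 = 4.
Expected payoff of B: (1/4)·8 + (1/2)·1 + (1/4)·3 = 13/4.
The largest is 4, so Row's best response is T.

T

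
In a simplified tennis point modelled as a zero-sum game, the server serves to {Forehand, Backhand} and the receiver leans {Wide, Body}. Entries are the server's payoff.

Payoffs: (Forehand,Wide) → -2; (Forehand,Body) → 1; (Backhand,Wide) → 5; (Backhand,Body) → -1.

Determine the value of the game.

Row minima: Forehand → -2, Backhand → -1; maximin = -1.
Column maxima: Wide → 5, Body → 1; minimax = 1.
-1 ≠ 1, so there is no saddle point; optimal play is mixed.
Let the server play Forehand with probability p. Expected payoff against Wide: (-2)p + 5(1−p) = −7p + 5; against Body: 1p + (-1)(1−p) = 2p − 1.
Setting these equal: −7p + 5 = 2p − 1 ⇒ −9p = -6 ⇒ p = 2/3, and the value is (-7)·(2/3) + 5 = 1/3.
For the receiver: with q = P(Wide), equating Forehand's and Backhand's payoffs gives −3q + 1 = 6q − 1 ⇒ q = 2/9.

1/3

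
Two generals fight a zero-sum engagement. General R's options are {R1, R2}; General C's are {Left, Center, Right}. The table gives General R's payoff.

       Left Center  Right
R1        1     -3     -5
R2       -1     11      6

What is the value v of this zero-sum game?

1/13

Row minima: R1 → -5, R2 → -1; maximin = -1.
Column maxima: Left → 1, Center → 11, Right → 6; minimax = 1.
-1 ≠ 1, so there is no saddle point; optimal play is mixed.
Center is strictly dominated by Right (it gives General R strictly more in every row), so General C never plays it.
On the remaining 2×2 (R1, R2 vs Left, Right):
Let General R play R1 with probability p. Expected payoff against Left: 1p + (-1)(1−p) = 2p − 1; against Right: (-5)p + 6(1−p) = −11p + 6.
Setting these equal: 2p − 1 = −11p + 6 ⇒ 13p = 7 ⇒ p = 7/13, and the value is (2)·(7/13) − 1 = 1/13.
For General C: with q = P(Left), equating R1's and R2's payoffs gives 6q − 5 = −7q + 6 ⇒ q = 11/13.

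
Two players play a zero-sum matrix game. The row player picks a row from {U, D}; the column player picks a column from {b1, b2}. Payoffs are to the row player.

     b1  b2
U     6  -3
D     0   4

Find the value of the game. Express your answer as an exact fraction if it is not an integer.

Row minima: U → -3, D → 0; maximin = 0.
Column maxima: b1 → 6, b2 → 4; minimax = 4.
0 ≠ 4, so there is no saddle point; optimal play is mixed.
Let the row player play U with probability p. Expected payoff against b1: 6p + 0(1−p) = 6p; against b2: (-3)p + 4(1−p) = −7p + 4.
Setting these equal: 6p = −7p + 4 ⇒ 13p = 4 ⇒ p = 4/13, and the value is (6)·(4/13) = 24/13.
For the column player: with q = P(b1), equating U's and D's payoffs gives 9q − 3 = −4q + 4 ⇒ q = 7/13.

24/13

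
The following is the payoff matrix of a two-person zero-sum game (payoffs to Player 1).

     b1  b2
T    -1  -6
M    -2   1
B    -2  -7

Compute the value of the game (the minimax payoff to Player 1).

Row minima: T → -6, M → -2, B → -7; maximin = -2.
Column maxima: b1 → -1, b2 → 1; minimax = -1.
-2 ≠ -1, so there is no saddle point; optimal play is mixed.
B is strictly dominated by T, so Player 1 never plays it.
On the remaining 2×2 (T, M vs b1, b2):
Let Player 1 play T with probability p. Expected payoff against b1: (-1)p + (-2)(1−p) = p − 2; against b2: (-6)p + 1(1−p) = −7p + 1.
Setting these equal: p − 2 = −7p + 1 ⇒ 8p = 3 ⇒ p = 3/8, and the value is (1)·(3/8) − 2 = -13/8.
For Player 2: with q = P(b1), equating T's and M's payoffs gives 5q − 6 = −3q + 1 ⇒ q = 7/8.

-13/8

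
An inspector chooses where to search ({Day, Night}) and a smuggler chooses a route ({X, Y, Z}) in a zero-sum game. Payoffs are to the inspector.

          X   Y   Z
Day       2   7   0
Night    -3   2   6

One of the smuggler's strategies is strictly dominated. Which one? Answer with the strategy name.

Y

X holds the inspector's payoff strictly below Y in every row: 2 < 7, -3 < 2.
So Y is strictly dominated for the smuggler.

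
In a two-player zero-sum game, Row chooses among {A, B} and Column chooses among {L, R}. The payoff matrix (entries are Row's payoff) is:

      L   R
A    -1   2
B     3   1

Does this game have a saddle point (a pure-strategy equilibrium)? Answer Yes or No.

Row minima: A → -1, B → 1; maximin = 1.
Column maxima: L → 3, R → 2; minimax = 2.
1 ≠ 2, so no pure-strategy equilibrium exists.

No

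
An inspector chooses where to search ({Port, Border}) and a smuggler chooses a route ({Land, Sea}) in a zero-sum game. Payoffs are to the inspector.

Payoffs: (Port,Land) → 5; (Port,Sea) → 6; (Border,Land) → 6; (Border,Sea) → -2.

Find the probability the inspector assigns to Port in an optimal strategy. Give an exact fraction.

8/9

Row minima: Port → 5, Border → -2; maximin = 5.
Column maxima: Land → 6, Sea → 6; minimax = 6.
5 ≠ 6, so there is no saddle point; optimal play is mixed.
Let the inspector play Port with probability p. Expected payoff against Land: 5p + 6(1−p) = −p + 6; against Sea: 6p + (-2)(1−p) = 8p − 2.
Setting these equal: −p + 6 = 8p − 2 ⇒ −9p = -8 ⇒ p = 8/9, and the value is (-1)·(8/9) + 6 = 46/9.
For the smuggler: with q = P(Land), equating Port's and Border's payoffs gives −q + 6 = 8q − 2 ⇒ q = 8/9.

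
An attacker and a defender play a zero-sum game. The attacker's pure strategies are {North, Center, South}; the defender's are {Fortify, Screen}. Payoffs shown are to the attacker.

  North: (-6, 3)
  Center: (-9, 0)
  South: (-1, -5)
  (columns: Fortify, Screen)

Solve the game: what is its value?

Row minima: North → -6, Center → -9, South → -5; maximin = -5.
Column maxima: Fortify → -1, Screen → 3; minimax = -1.
-5 ≠ -1, so there is no saddle point; optimal play is mixed.
Center is strictly dominated by North, so the attacker never plays it.
On the remaining 2×2 (North, South vs Fortify, Screen):
Let the attacker play North with probability p. Expected payoff against Fortify: (-6)p + (-1)(1−p) = −5p − 1; against Screen: 3p + (-5)(1−p) = 8p − 5.
Setting these equal: −5p − 1 = 8p − 5 ⇒ −13p = -4 ⇒ p = 4/13, and the value is (-5)·(4/13) − 1 = -33/13.
For the defender: with q = P(Fortify), equating North's and South's payoffs gives −9q + 3 = 4q − 5 ⇒ q = 8/13.

-33/13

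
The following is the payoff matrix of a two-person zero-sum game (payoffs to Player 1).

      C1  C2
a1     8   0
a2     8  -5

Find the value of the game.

0

Row minima: a1 → 0, a2 → -5; maximin = 0.
Column maxima: C1 → 8, C2 → 0; minimax = 0.
Since maximin = minimax = 0, there is a saddle point and the value is 0.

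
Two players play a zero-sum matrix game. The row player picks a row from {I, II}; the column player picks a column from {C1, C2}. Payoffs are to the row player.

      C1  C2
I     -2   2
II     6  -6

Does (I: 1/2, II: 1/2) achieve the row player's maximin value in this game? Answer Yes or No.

Against C1 this mix gives (1/2)·(-2) + (1/2)·6 = 2.
Against C2 this mix gives (1/2)·2 + (1/2)·(-6) = -2.
The column player will play C2, holding the row player to -2. Shifting weight toward the row that does better against C2 would raise this floor (the equalizing mix achieves 0 against both C2 and C1), so the proposed strategy is not optimal.

No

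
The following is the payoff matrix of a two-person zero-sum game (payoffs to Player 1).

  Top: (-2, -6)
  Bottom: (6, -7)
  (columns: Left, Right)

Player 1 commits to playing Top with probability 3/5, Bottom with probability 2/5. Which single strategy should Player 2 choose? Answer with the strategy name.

If Player 2 plays Left, Player 1's expected payoff is (3/5)·(-2) + (2/5)·6 = 6/5.
If Player 2 plays Right, Player 1's expected payoff is (3/5)·(-6) + (2/5)·(-7) = -32/5.
Player 2 minimizes Player 1's payoff; the smallest is -32/5, so the best response is Right.

Right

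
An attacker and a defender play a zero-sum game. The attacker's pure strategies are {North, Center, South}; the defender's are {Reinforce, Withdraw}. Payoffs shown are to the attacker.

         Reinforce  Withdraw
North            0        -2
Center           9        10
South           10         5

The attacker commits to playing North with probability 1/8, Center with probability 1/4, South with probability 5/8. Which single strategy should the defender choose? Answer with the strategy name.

If the defender plays Reinforce, the attacker's expected payoff is (1/8)·0 + (1/4)·9 + (5/8)·10 = 17/2.
If the defender plays Withdraw, the attacker's expected payoff is (1/8)·(-2) + (1/4)·10 + (5/8)·5 = 43/8.
The defender minimizes the attacker's payoff; the smallest is 43/8, so the best response is Withdraw.

Withdraw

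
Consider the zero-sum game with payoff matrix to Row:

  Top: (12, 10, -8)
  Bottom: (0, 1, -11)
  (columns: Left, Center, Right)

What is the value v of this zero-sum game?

Row minima: Top → -8, Bottom → -11; maximin = -8.
Column maxima: Left → 12, Center → 10, Right → -8; minimax = -8.
Since maximin = minimax = -8, there is a saddle point and the value is -8.

-8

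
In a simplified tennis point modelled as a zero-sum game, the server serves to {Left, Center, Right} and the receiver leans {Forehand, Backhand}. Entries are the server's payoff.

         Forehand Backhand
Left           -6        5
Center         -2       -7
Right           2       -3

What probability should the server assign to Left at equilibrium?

Row minima: Left → -6, Center → -7, Right → -3; maximin = -3.
Column maxima: Forehand → 2, Backhand → 5; minimax = 2.
-3 ≠ 2, so there is no saddle point; optimal play is mixed.
Center is strictly dominated by Right, so the server never plays it.
On the remaining 2×2 (Left, Right vs Forehand, Backhand):
Let the server play Left with probability p. Expected payoff against Forehand: (-6)p + 2(1−p) = −8p + 2; against Backhand: 5p + (-3)(1−p) = 8p − 3.
Setting these equal: −8p + 2 = 8p − 3 ⇒ −16p = -5 ⇒ p = 5/16, and the value is (-8)·(5/16) + 2 = -1/2.
For the receiver: with q = P(Forehand), equating Left's and Right's payoffs gives −11q + 5 = 5q − 3 ⇒ q = 1/2.

5/16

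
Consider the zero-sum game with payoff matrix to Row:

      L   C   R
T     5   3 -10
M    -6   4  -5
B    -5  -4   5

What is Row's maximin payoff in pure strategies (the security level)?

Row minima: T → -10, M → -6, B → -5.
The best of these is -5.

-5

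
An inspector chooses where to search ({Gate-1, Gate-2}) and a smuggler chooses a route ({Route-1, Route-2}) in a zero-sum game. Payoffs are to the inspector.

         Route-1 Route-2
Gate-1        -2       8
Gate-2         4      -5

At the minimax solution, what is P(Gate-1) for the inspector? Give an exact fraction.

Row minima: Gate-1 → -2, Gate-2 → -5; maximin = -2.
Column maxima: Route-1 → 4, Route-2 → 8; minimax = 4.
-2 ≠ 4, so there is no saddle point; optimal play is mixed.
Let the inspector play Gate-1 with probability p. Expected payoff against Route-1: (-2)p + 4(1−p) = −6p + 4; against Route-2: 8p + (-5)(1−p) = 13p − 5.
Setting these equal: −6p + 4 = 13p − 5 ⇒ −19p = -9 ⇒ p = 9/19, and the value is (-6)·(9/19) + 4 = 22/19.
For the smuggler: with q = P(Route-1), equating Gate-1's and Gate-2's payoffs gives −10q + 8 = 9q − 5 ⇒ q = 13/19.

9/19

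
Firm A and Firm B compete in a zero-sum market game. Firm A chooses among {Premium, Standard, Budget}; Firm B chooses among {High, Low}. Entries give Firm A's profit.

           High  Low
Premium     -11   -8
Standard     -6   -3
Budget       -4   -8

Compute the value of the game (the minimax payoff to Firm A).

-36/7

Row minima: Premium → -11, Standard → -6, Budget → -8; maximin = -6.
Column maxima: High → -4, Low → -3; minimax = -4.
-6 ≠ -4, so there is no saddle point; optimal play is mixed.
Premium is strictly dominated by Standard, so Firm A never plays it.
On the remaining 2×2 (Standard, Budget vs High, Low):
Let Firm A play Standard with probability p. Expected payoff against High: (-6)p + (-4)(1−p) = −2p − 4; against Low: (-3)p + (-8)(1−p) = 5p − 8.
Setting these equal: −2p − 4 = 5p − 8 ⇒ −7p = -4 ⇒ p = 4/7, and the value is (-2)·(4/7) − 4 = -36/7.
For Firm B: with q = P(High), equating Standard's and Budget's payoffs gives −3q − 3 = 4q − 8 ⇒ q = 5/7.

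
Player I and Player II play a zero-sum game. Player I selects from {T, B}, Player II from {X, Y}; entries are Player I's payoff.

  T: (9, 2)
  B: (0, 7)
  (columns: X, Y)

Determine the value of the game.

9/2

Row minima: T → 2, B → 0; maximin = 2.
Column maxima: X → 9, Y → 7; minimax = 7.
2 ≠ 7, so there is no saddle point; optimal play is mixed.
Let Player I play T with probability p. Expected payoff against X: 9p + 0(1−p) = 9p; against Y: 2p + 7(1−p) = −5p + 7.
Setting these equal: 9p = −5p + 7 ⇒ 14p = 7 ⇒ p = 1/2, and the value is (9)·(1/2) = 9/2.
For Player II: with q = P(X), equating T's and B's payoffs gives 7q + 2 = −7q + 7 ⇒ q = 5/14.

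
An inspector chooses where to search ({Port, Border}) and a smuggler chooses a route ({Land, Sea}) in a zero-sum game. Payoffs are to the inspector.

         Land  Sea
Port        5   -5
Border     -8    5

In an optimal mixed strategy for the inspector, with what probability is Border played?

Row minima: Port → -5, Border → -8; maximin = -5.
Column maxima: Land → 5, Sea → 5; minimax = 5.
-5 ≠ 5, so there is no saddle point; optimal play is mixed.
Let the inspector play Port with probability p. Expected payoff against Land: 5p + (-8)(1−p) = 13p − 8; against Sea: (-5)p + 5(1−p) = −10p + 5.
Setting these equal: 13p − 8 = −10p + 5 ⇒ 23p = 13 ⇒ p = 13/23, and the value is (13)·(13/23) − 8 = -15/23.
For the smuggler: with q = P(Land), equating Port's and Border's payoffs gives 10q − 5 = −13q + 5 ⇒ q = 10/23.

10/23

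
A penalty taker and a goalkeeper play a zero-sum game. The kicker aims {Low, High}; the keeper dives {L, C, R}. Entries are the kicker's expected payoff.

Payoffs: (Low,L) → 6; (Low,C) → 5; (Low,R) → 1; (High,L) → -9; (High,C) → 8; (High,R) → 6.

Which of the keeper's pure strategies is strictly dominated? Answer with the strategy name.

C

R holds the kicker's payoff strictly below C in every row: 1 < 5, 6 < 8.
So C is strictly dominated for the keeper.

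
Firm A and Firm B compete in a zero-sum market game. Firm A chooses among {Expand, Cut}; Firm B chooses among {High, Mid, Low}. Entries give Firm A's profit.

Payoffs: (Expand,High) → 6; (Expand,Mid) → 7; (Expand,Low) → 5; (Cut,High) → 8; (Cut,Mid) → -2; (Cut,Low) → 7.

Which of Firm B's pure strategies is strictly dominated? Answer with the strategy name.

High

Low holds Firm A's payoff strictly below High in every row: 5 < 6, 7 < 8.
So High is strictly dominated for Firm B.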